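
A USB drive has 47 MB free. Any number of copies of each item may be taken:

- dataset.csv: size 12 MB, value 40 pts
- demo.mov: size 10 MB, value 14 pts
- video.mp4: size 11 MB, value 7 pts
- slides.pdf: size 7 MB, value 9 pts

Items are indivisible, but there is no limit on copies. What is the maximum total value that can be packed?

134 pts

Best value-per-unit is dataset.csv at 40/12; filling with it alone gives 3×40 = 120.
Optimal mix: 3×dataset.csv + 1×demo.mov → size 46, value 134.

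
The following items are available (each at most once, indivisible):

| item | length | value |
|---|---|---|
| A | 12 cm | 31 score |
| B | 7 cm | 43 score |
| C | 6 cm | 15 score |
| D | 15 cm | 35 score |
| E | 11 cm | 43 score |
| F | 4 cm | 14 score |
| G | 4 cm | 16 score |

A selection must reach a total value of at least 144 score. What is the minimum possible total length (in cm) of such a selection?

38

Subsets with value ≥ 144, sorted by total length:
- A+B+E+F+G: length 38, value 147
- A+B+C+E+G: length 40, value 148
- A+B+C+E+F: length 40, value 146
- B+D+E+F+G: length 41, value 151
Minimum length: 38 cm.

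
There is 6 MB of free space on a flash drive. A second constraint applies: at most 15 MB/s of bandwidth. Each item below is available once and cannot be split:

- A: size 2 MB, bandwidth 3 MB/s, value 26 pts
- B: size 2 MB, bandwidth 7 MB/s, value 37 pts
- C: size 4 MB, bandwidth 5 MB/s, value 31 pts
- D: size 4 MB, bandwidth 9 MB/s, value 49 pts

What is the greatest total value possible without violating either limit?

Feasible sets respecting both limits:
- A+D: size 6, bandwidth 12, value 75
- B+C: size 6, bandwidth 12, value 68
- A+B: size 4, bandwidth 10, value 63
Best: 75 pts.

75 pts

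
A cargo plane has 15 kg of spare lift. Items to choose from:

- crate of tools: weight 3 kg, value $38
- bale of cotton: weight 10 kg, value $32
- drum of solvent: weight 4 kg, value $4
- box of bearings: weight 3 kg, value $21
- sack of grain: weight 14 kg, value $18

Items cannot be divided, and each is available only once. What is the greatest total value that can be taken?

$70

Check high-value combinations within 15 kg:
- crate of tools+bale of cotton: weight 3+10=13, value 38+32=70
- crate of tools+drum of solvent+box of bearings: weight 3+4+3=10, value 38+4+21=63
- crate of tools+box of bearings: weight 3+3=6, value 38+21=59
Best: $70.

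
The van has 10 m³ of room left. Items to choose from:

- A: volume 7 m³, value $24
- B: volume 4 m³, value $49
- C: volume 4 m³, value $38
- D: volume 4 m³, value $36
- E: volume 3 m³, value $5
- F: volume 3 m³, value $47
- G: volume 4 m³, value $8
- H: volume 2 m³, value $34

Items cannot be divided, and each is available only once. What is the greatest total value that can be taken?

This is a 0/1 knapsack; check combinations near the capacity.
- B+F+H: volume 4+3+2=9, value 49+47+34=130
- B+C+H: volume 4+4+2=10, value 49+38+34=121
- C+F+H: volume 4+3+2=9, value 38+47+34=119
Best: $130.

$130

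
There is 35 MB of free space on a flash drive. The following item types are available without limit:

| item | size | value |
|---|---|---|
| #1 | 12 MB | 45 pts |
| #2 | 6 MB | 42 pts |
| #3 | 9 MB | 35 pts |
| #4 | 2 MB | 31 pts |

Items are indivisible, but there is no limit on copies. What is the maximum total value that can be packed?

527 pts

Best value-per-unit is #4 at 31/2, and filling with it alone uses size 17×2=34. No mix of the others beats 17×31 = 527.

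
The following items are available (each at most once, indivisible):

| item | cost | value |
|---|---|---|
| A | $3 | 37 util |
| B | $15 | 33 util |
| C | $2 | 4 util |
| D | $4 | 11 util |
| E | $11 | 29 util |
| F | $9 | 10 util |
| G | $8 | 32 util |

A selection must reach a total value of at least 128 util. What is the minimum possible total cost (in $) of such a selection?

37

Subsets with value ≥ 128, sorted by total cost:
- A+B+E+G: cost 37, value 131
- A+B+C+E+G: cost 39, value 135
- A+B+D+E+G: cost 41, value 142
- A+B+C+D+E+G: cost 43, value 146
Minimum cost: 37 $.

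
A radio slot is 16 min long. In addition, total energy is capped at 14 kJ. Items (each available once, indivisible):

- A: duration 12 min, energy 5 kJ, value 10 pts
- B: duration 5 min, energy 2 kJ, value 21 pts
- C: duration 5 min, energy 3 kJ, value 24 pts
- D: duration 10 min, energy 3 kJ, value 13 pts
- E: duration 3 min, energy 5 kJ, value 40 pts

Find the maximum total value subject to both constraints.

Feasible sets respecting both limits:
- B+C+E: duration 13, energy 10, value 85
- C+E: duration 8, energy 8, value 64
- B+E: duration 8, energy 7, value 61
- D+E: duration 13, energy 8, value 53
Best: 85 pts.

85 pts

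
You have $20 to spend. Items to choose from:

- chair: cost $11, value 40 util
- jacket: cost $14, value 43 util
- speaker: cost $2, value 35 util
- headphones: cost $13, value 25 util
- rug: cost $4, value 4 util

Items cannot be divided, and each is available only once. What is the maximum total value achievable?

82 util

Check high-value combinations within $20:
- jacket+speaker+rug: cost 14+2+4=20, value 43+35+4=82
- chair+speaker+rug: cost 11+2+4=17, value 40+35+4=79
- jacket+speaker: cost 14+2=16, value 43+35=78
- chair+speaker: cost 11+2=13, value 40+35=75
Best: 82 util.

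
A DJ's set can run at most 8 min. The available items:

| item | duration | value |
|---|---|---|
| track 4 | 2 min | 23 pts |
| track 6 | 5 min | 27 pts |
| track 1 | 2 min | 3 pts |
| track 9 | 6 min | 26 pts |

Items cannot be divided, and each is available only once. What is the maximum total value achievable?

Check high-value combinations within 8 min:
- track 4+track 6: duration 2+5=7, value 23+27=50
- track 4+track 9: duration 2+6=8, value 23+26=49
- track 6+track 1: duration 5+2=7, value 27+3=30
- track 1+track 9: duration 2+6=8, value 3+26=29
Best: 50 pts.

50 pts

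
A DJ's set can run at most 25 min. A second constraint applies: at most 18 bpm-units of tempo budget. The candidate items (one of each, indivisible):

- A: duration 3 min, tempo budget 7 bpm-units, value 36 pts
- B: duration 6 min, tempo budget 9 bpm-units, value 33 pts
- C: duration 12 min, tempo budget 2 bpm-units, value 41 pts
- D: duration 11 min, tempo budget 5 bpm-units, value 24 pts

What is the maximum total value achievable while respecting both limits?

Feasible sets respecting both limits:
- A+B+C: duration 21, tempo budget 18, value 110
- A+C: duration 15, tempo budget 9, value 77
- B+C: duration 18, tempo budget 11, value 74
- A+B: duration 9, tempo budget 16, value 69
Best: 110 pts.

110 pts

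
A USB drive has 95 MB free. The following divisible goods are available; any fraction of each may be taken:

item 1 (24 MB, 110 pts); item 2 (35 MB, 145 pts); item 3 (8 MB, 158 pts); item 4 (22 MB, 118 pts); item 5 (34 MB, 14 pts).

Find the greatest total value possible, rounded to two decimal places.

533.47

Take in order of value per unit:
- item 3 (158/8 per unit): all 8 → value 158, running total 158.00
- item 4 (118/22 per unit): all 22 → value 118, running total 276.00
- item 1 (110/24 per unit): all 24 → value 110, running total 386.00
- item 2 (145/35 per unit): all 35 → value 145, running total 531.00
- item 5 (14/34 per unit): 6 of 34 → value 6×14/34 = 2.4706, running total 533.47
Total 533.47.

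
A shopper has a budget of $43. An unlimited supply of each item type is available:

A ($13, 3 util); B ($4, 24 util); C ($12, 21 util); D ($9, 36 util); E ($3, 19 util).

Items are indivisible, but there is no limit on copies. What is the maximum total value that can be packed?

271 util

Best value-per-unit is E at 19/3; filling with it alone gives 14×19 = 266.
Optimal mix: 1×B + 13×E → cost 43, value 271.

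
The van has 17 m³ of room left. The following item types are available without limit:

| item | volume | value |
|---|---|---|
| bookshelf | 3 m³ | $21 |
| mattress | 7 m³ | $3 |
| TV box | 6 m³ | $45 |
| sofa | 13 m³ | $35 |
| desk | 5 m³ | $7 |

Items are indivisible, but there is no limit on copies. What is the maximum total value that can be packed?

$111

Best value-per-unit is TV box at 45/6; filling with it alone gives 2×45 = 90.
Optimal mix: 1×bookshelf + 2×TV box → volume 15, value 111.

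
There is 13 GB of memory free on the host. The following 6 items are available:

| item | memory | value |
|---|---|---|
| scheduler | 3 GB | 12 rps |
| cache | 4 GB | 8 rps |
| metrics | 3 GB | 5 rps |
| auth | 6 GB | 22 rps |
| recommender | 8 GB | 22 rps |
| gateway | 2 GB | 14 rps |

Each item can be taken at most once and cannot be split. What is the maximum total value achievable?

Check high-value combinations within 13 GB:
- scheduler+auth+gateway: memory 3+6+2=11, value 12+22+14=48
- scheduler+recommender+gateway: memory 3+8+2=13, value 12+22+14=48
- cache+auth+gateway: memory 4+6+2=12, value 8+22+14=44
- scheduler+cache+auth: memory 3+4+6=13, value 12+8+22=42
- metrics+auth+gateway: memory 3+6+2=11, value 5+22+14=41
Best: 48 rps.

48 rps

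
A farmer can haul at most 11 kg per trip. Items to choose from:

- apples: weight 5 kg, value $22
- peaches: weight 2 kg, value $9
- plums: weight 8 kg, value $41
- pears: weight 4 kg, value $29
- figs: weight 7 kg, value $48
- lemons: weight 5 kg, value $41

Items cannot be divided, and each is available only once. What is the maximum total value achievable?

$79

Check high-value combinations within 11 kg:
- peaches+pears+lemons: weight 2+4+5=11, value 9+29+41=79
- pears+figs: weight 4+7=11, value 29+48=77
- pears+lemons: weight 4+5=9, value 29+41=70
- apples+lemons: weight 5+5=10, value 22+41=63
Best: $79.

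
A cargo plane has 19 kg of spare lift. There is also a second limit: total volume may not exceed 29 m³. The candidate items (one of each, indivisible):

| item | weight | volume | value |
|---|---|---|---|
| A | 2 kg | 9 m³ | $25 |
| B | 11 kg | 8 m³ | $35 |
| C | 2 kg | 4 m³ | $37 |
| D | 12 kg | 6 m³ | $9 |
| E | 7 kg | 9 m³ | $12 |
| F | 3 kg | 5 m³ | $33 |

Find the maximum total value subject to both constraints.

Feasible sets respecting both limits:
- A+B+C+F: weight 18, volume 26, value 130
- A+C+E+F: weight 14, volume 27, value 107
- B+C+F: weight 16, volume 17, value 105
Best: $130.

$130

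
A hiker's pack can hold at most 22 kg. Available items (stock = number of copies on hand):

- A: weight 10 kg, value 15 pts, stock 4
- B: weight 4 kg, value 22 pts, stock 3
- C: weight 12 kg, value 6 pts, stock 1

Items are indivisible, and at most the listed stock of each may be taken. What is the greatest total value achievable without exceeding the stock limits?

81 pts

Top feasible selections:
- 1×A + 3×B: weight 22, value 81
- 3×B: weight 12, value 66
Best: 81 pts.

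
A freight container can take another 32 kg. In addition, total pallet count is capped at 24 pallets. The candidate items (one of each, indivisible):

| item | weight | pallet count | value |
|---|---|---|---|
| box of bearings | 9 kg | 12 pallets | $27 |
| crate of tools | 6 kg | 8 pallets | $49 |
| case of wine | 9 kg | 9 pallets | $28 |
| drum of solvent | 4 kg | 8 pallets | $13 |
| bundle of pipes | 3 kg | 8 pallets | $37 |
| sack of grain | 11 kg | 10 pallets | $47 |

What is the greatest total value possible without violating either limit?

Feasible sets respecting both limits:
- crate of tools+drum of solvent+bundle of pipes: weight 13, pallet count 24, value 99
- crate of tools+sack of grain: weight 17, pallet count 18, value 96
- crate of tools+bundle of pipes: weight 9, pallet count 16, value 86
- bundle of pipes+sack of grain: weight 14, pallet count 18, value 84
Best: $99.

$99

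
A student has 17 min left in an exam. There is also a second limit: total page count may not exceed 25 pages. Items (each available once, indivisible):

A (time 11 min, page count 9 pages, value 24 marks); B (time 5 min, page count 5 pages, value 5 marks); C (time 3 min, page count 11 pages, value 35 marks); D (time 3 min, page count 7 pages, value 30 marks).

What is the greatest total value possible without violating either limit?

Feasible sets respecting both limits:
- B+C+D: time 11, page count 23, value 70
- C+D: time 6, page count 18, value 65
- A+C: time 14, page count 20, value 59
- A+D: time 14, page count 16, value 54
Best: 70 marks.

70 marks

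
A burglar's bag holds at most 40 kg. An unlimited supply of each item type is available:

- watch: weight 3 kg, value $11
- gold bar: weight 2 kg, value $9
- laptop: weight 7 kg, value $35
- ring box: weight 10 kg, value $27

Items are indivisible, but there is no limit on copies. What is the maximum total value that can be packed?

$195

Best value-per-unit is laptop at 35/7; filling with it alone gives 5×35 = 175.
Optimal mix: 1×watch + 1×gold bar + 5×laptop → weight 40, value 195.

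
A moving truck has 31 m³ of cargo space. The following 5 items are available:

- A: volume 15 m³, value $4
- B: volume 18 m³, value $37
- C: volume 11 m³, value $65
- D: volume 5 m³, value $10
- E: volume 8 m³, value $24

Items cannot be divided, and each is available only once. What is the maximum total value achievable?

Check high-value combinations within 31 m³:
- B+C: volume 18+11=29, value 37+65=102
- C+D+E: volume 11+5+8=24, value 65+10+24=99
- C+E: volume 11+8=19, value 65+24=89
- A+C+D: volume 15+11+5=31, value 4+65+10=79
Best: $102.

$102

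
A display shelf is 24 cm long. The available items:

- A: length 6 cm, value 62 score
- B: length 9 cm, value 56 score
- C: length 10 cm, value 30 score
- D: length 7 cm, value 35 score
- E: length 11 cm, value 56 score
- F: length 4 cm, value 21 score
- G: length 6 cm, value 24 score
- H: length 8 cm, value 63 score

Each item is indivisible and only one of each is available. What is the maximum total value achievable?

Check high-value combinations within 24 cm:
- A+B+H: length 6+9+8=23, value 62+56+63=181
- A+F+G+H: length 6+4+6+8=24, value 62+21+24+63=170
- A+D+H: length 6+7+8=21, value 62+35+63=160
- A+C+H: length 6+10+8=24, value 62+30+63=155
- B+D+H: length 9+7+8=24, value 56+35+63=154
Best: 181 score.

181 score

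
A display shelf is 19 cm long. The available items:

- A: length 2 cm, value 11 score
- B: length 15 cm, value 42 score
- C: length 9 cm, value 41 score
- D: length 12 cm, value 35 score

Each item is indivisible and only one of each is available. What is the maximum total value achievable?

53 score

Check high-value combinations within 19 cm:
- A+B: length 2+15=17, value 11+42=53
- A+C: length 2+9=11, value 11+41=52
- A+D: length 2+12=14, value 11+35=46
Best: 53 score.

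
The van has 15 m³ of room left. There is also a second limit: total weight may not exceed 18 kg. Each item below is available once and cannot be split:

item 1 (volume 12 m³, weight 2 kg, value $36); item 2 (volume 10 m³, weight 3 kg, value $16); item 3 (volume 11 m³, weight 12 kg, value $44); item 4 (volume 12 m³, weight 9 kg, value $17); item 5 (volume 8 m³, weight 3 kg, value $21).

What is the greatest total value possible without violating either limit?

$44

Feasible sets respecting both limits:
- item 3: volume 11, weight 12, value 44
- item 1: volume 12, weight 2, value 36
- item 5: volume 8, weight 3, value 21
Best: $44.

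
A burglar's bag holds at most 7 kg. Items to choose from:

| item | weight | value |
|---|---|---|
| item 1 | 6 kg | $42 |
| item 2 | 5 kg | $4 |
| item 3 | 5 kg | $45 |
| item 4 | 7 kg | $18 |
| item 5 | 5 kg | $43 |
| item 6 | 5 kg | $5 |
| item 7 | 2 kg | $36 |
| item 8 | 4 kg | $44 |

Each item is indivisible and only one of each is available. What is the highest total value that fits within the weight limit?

This is a 0/1 knapsack; check combinations near the capacity.
- item 3+item 7: weight 5+2=7, value 45+36=81
- item 7+item 8: weight 2+4=6, value 36+44=80
- item 5+item 7: weight 5+2=7, value 43+36=79
Best: $81.

$81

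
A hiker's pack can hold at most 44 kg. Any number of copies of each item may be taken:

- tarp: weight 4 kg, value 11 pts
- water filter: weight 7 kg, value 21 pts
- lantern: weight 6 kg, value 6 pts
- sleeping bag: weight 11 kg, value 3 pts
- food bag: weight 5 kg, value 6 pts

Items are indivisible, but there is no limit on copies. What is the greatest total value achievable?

Best value-per-unit is water filter at 21/7; filling with it alone gives 6×21 = 126.
Optimal mix: 4×tarp + 4×water filter → weight 44, value 128.

128 pts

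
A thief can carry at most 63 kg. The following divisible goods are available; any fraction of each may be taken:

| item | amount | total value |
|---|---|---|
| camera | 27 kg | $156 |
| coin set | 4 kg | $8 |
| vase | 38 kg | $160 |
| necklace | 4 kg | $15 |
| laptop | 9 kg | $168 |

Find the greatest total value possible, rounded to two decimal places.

Take in order of value per unit:
- laptop (168/9 per unit): all 9 → value 168, running total 168.00
- camera (156/27 per unit): all 27 → value 156, running total 324.00
- vase (160/38 per unit): 27 of 38 → value 27×160/38 = 113.6842, running total 437.68
Total 437.68.

437.68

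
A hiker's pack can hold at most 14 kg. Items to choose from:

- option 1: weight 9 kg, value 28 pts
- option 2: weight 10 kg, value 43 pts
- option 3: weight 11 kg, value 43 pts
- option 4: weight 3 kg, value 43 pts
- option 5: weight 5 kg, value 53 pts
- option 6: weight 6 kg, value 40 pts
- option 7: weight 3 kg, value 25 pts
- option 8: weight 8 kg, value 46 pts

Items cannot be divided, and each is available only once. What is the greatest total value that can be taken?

Check high-value combinations within 14 kg:
- option 4+option 5+option 6: weight 3+5+6=14, value 43+53+40=136
- option 4+option 5+option 7: weight 3+5+3=11, value 43+53+25=121
- option 5+option 6+option 7: weight 5+6+3=14, value 53+40+25=118
Best: 136 pts.

136 pts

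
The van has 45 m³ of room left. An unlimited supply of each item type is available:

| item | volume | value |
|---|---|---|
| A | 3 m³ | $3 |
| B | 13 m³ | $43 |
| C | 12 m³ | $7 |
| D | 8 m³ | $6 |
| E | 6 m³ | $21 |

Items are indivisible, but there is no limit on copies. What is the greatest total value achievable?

Best value-per-unit is E at 21/6; filling with it alone gives 7×21 = 147.
Optimal mix: 1×A + 7×E → volume 45, value 150.

$150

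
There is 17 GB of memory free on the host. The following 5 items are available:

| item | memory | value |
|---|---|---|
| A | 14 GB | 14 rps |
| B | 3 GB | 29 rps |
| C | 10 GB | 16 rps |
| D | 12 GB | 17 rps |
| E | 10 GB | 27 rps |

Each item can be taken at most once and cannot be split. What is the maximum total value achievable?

56 rps

Check high-value combinations within 17 GB:
- B+E: memory 3+10=13, value 29+27=56
- B+D: memory 3+12=15, value 29+17=46
- B+C: memory 3+10=13, value 29+16=45
- A+B: memory 14+3=17, value 14+29=43
Best: 56 rps.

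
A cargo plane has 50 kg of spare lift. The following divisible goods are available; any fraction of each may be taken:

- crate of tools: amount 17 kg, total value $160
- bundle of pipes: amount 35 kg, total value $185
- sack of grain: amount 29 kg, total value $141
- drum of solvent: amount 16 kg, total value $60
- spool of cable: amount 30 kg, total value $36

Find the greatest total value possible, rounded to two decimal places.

Take in order of value per unit:
- crate of tools (160/17 per unit): all 17 → value 160, running total 160.00
- bundle of pipes (185/35 per unit): 33 of 35 → value 33×185/35 = 174.4286, running total 334.43
Total 334.43.

334.43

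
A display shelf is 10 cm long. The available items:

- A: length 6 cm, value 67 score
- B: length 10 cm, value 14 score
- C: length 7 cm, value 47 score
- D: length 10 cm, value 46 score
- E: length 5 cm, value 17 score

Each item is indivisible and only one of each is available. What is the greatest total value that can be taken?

67 score

Check high-value combinations within 10 cm:
- A: length 6, value 67
- C: length 7, value 47
- D: length 10, value 46
- E: length 5, value 17
Best: 67 score.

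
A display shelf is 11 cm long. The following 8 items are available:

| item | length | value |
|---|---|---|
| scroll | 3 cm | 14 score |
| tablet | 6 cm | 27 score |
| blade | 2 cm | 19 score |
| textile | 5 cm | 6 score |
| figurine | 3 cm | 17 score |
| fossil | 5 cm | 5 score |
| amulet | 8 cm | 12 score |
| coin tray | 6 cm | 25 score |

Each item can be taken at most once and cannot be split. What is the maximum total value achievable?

63 score

Check high-value combinations within 11 cm:
- tablet+blade+figurine: length 6+2+3=11, value 27+19+17=63
- blade+figurine+coin tray: length 2+3+6=11, value 19+17+25=61
- scroll+tablet+blade: length 3+6+2=11, value 14+27+19=60
Best: 63 score.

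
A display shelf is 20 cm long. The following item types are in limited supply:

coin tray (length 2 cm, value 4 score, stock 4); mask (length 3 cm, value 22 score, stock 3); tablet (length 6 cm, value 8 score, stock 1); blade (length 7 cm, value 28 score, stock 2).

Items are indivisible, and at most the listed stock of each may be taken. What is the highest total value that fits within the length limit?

102 score

Top feasible selections:
- 2×coin tray + 3×mask + 1×blade: length 20, value 102
- 2×mask + 2×blade: length 20, value 100
- 1×coin tray + 3×mask + 1×blade: length 18, value 98
- 3×mask + 1×blade: length 16, value 94
Best: 102 score.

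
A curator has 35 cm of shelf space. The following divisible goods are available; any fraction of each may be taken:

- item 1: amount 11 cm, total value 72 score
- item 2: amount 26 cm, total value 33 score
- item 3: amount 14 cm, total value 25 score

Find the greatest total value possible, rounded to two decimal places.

Take in order of value per unit:
- item 1 (72/11 per unit): all 11 → value 72, running total 72.00
- item 3 (25/14 per unit): all 14 → value 25, running total 97.00
- item 2 (33/26 per unit): 10 of 26 → value 10×33/26 = 12.6923, running total 109.69
Total 109.69.

109.69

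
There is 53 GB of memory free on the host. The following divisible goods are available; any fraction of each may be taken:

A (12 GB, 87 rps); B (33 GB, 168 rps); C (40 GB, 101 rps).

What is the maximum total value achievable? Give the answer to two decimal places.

275.20

Take in order of value per unit:
- A (87/12 per unit): all 12 → value 87, running total 87.00
- B (168/33 per unit): all 33 → value 168, running total 255.00
- C (101/40 per unit): 8 of 40 → value 8×101/40 = 20.2000, running total 275.20
Total 275.20.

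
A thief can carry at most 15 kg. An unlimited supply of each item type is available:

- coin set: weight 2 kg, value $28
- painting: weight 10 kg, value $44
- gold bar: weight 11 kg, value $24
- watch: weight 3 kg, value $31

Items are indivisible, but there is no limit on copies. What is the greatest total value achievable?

$199

Best value-per-unit is coin set at 28/2; filling with it alone gives 7×28 = 196.
Optimal mix: 6×coin set + 1×watch → weight 15, value 199.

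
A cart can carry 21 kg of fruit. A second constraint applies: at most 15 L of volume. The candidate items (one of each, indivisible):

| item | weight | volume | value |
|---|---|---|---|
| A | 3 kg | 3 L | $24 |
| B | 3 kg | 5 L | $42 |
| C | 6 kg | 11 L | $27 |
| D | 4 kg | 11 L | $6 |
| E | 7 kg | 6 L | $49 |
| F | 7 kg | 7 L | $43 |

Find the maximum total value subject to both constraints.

$115

Feasible sets respecting both limits:
- A+B+E: weight 13, volume 14, value 115
- A+B+F: weight 13, volume 15, value 109
- E+F: weight 14, volume 13, value 92
Best: $115.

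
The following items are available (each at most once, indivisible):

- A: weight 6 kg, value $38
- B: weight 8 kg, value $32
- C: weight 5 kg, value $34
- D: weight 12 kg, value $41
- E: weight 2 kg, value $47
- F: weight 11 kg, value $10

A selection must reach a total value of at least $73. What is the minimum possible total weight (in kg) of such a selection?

7

Subsets with value ≥ 73, sorted by total weight:
- C+E: weight 7, value 81
- A+E: weight 8, value 85
- B+E: weight 10, value 79
Minimum weight: 7 kg.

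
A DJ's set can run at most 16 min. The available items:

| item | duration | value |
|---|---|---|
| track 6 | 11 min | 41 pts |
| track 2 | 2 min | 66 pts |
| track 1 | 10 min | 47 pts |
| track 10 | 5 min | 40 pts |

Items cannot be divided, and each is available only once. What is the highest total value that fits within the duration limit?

113 pts

Check high-value combinations within 16 min:
- track 2+track 1: duration 2+10=12, value 66+47=113
- track 6+track 2: duration 11+2=13, value 41+66=107
- track 2+track 10: duration 2+5=7, value 66+40=106
- track 1+track 10: duration 10+5=15, value 47+40=87
- track 6+track 10: duration 11+5=16, value 41+40=81
Best: 113 pts.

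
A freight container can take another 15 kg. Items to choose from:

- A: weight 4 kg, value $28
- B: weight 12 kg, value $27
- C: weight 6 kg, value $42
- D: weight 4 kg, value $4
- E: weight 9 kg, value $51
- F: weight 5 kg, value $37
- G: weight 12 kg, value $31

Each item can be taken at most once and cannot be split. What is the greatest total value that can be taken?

Check high-value combinations within 15 kg:
- A+C+F: weight 4+6+5=15, value 28+42+37=107
- C+E: weight 6+9=15, value 42+51=93
- E+F: weight 9+5=14, value 51+37=88
- C+D+F: weight 6+4+5=15, value 42+4+37=83
Best: $107.

$107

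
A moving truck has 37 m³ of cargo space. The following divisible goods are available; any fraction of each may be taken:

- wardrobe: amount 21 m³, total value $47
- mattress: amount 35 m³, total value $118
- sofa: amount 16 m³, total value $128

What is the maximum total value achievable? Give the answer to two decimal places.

198.80

Take in order of value per unit:
- sofa (128/16 per unit): all 16 → value 128, running total 128.00
- mattress (118/35 per unit): 21 of 35 → value 21×118/35 = 70.8000, running total 198.80
Total 198.80.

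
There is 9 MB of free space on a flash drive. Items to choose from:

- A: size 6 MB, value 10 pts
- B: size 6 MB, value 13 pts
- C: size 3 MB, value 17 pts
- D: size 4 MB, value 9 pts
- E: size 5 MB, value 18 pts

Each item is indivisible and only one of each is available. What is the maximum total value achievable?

35 pts

Check high-value combinations within 9 MB:
- C+E: size 3+5=8, value 17+18=35
- B+C: size 6+3=9, value 13+17=30
- A+C: size 6+3=9, value 10+17=27
- D+E: size 4+5=9, value 9+18=27
Best: 35 pts.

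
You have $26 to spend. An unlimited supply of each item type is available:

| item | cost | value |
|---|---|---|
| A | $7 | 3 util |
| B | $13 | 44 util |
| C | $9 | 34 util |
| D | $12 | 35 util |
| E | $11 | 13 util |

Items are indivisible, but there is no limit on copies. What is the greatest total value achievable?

88 util

Best value-per-unit is C at 34/9; filling with it alone gives 2×34 = 68.
Optimal mix: 2×B → cost 26, value 88.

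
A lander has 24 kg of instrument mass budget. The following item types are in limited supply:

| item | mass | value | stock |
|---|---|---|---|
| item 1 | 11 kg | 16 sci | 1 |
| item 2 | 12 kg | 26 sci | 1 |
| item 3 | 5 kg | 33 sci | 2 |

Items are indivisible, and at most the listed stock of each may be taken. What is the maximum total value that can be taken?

Best selections within mass 24 and stock limits:
- 1×item 2 + 2×item 3: mass 22, value 92
- 1×item 1 + 2×item 3: mass 21, value 82
- 2×item 3: mass 10, value 66
- 1×item 2 + 1×item 3: mass 17, value 59
Best: 92 sci.

92 sci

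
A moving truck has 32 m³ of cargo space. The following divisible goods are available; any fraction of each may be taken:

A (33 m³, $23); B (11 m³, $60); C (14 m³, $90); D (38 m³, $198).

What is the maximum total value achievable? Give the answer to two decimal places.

186.47

Take in order of value per unit:
- C (90/14 per unit): all 14 → value 90, running total 90.00
- B (60/11 per unit): all 11 → value 60, running total 150.00
- D (198/38 per unit): 7 of 38 → value 7×198/38 = 36.4737, running total 186.47
Total 186.47.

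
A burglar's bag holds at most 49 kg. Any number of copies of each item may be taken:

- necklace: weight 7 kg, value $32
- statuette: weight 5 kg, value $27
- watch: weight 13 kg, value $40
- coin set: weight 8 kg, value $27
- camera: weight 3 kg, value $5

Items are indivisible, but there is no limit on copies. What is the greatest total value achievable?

$253

Best value-per-unit is statuette at 27/5; filling with it alone gives 9×27 = 243.
Optimal mix: 2×necklace + 7×statuette → weight 49, value 253.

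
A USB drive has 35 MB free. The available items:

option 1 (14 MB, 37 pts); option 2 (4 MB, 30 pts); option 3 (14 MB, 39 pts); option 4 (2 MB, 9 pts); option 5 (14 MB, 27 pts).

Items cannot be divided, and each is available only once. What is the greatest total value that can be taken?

Check high-value combinations within 35 MB:
- option 1+option 2+option 3+option 4: size 14+4+14+2=34, value 37+30+39+9=115
- option 1+option 2+option 3: size 14+4+14=32, value 37+30+39=106
- option 2+option 3+option 4+option 5: size 4+14+2+14=34, value 30+39+9+27=105
- option 1+option 2+option 4+option 5: size 14+4+2+14=34, value 37+30+9+27=103
- option 2+option 3+option 5: size 4+14+14=32, value 30+39+27=96
Best: 115 pts.

115 pts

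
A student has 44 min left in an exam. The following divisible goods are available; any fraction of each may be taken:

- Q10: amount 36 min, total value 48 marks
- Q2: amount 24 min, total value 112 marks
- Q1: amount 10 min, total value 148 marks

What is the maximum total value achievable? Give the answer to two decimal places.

273.33

Take in order of value per unit:
- Q1 (148/10 per unit): all 10 → value 148, running total 148.00
- Q2 (112/24 per unit): all 24 → value 112, running total 260.00
- Q10 (48/36 per unit): 10 of 36 → value 10×48/36 = 13.3333, running total 273.33
Total 273.33.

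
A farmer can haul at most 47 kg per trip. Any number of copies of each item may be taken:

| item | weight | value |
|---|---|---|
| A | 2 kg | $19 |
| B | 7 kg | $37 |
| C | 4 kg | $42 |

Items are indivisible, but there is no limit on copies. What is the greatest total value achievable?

Best value-per-unit is C at 42/4; filling with it alone gives 11×42 = 462.
Optimal mix: 1×A + 11×C → weight 46, value 481.

$481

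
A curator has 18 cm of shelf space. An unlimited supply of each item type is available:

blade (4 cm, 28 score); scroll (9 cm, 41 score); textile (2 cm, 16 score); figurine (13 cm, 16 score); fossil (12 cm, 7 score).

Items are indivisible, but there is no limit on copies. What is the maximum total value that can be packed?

144 score

Best value-per-unit is textile at 16/2, and filling with it alone uses length 9×2=18. No mix of the others beats 9×16 = 144.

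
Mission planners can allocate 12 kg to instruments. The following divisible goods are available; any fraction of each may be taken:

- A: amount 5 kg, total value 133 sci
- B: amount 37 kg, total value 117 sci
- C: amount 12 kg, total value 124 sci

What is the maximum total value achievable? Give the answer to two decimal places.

Take in order of value per unit:
- A (133/5 per unit): all 5 → value 133, running total 133.00
- C (124/12 per unit): 7 of 12 → value 7×124/12 = 72.3333, running total 205.33
Total 205.33.

205.33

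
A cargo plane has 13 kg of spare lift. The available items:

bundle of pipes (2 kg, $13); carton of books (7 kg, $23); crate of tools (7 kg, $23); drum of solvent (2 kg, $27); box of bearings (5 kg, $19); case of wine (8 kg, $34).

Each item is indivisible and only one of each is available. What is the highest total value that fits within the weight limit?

Check high-value combinations within 13 kg:
- bundle of pipes+drum of solvent+case of wine: weight 2+2+8=12, value 13+27+34=74
- bundle of pipes+carton of books+drum of solvent: weight 2+7+2=11, value 13+23+27=63
- bundle of pipes+crate of tools+drum of solvent: weight 2+7+2=11, value 13+23+27=63
Best: $74.

$74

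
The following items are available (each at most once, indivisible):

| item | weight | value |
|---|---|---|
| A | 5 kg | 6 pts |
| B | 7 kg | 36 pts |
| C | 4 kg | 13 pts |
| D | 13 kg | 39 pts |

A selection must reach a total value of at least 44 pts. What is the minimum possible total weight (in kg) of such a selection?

Subsets with value ≥ 44, sorted by total weight:
- B+C: weight 11, value 49
- A+B+C: weight 16, value 55
Minimum weight: 11 kg.

11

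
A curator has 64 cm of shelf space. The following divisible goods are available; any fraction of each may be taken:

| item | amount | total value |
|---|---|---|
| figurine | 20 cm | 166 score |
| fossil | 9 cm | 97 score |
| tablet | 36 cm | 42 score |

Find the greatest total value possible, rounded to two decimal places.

303.83

Take in order of value per unit:
- fossil (97/9 per unit): all 9 → value 97, running total 97.00
- figurine (166/20 per unit): all 20 → value 166, running total 263.00
- tablet (42/36 per unit): 35 of 36 → value 35×42/36 = 40.8333, running total 303.83
Total 303.83.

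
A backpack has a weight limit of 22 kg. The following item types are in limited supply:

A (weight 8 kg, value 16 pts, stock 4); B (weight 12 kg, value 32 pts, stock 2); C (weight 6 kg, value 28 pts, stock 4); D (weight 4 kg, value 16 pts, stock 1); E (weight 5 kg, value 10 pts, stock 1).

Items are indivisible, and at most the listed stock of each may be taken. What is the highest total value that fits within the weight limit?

Top feasible selections:
- 3×C + 1×D: weight 22, value 100
- 3×C: weight 18, value 84
Best: 100 pts.

100 pts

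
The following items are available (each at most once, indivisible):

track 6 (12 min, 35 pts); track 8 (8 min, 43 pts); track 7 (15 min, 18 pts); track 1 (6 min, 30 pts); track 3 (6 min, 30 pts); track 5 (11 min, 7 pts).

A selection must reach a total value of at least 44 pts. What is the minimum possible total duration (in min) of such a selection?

12

Subsets with value ≥ 44, sorted by total duration:
- track 1+track 3: duration 12, value 60
- track 8+track 1: duration 14, value 73
- track 8+track 3: duration 14, value 73
Minimum duration: 12 min.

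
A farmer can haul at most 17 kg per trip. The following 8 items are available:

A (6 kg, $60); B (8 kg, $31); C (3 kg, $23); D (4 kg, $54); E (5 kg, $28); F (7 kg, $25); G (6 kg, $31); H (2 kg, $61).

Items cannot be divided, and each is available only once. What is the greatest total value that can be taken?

$203

This is a 0/1 knapsack; check combinations near the capacity.
- A+D+E+H: weight 6+4+5+2=17, value 60+54+28+61=203
- A+C+D+H: weight 6+3+4+2=15, value 60+23+54+61=198
- A+D+H: weight 6+4+2=12, value 60+54+61=175
Best: $203.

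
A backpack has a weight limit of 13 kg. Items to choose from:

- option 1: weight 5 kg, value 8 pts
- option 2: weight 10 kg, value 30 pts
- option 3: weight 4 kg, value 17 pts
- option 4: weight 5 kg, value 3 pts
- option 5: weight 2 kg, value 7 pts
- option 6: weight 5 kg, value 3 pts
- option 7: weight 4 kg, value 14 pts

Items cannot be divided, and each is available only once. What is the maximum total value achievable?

39 pts

Check high-value combinations within 13 kg:
- option 1+option 3+option 7: weight 5+4+4=13, value 8+17+14=39
- option 3+option 5+option 7: weight 4+2+4=10, value 17+7+14=38
- option 2+option 5: weight 10+2=12, value 30+7=37
- option 3+option 4+option 7: weight 4+5+4=13, value 17+3+14=34
- option 3+option 6+option 7: weight 4+5+4=13, value 17+3+14=34
Best: 39 pts.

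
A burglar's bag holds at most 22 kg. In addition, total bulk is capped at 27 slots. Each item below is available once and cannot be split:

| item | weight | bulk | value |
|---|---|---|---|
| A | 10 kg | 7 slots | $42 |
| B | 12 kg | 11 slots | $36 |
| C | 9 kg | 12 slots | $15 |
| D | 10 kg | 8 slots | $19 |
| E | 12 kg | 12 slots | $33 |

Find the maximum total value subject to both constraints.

Feasible sets respecting both limits:
- A+B: weight 22, bulk 18, value 78
- A+E: weight 22, bulk 19, value 75
- A+D: weight 20, bulk 15, value 61
- A+C: weight 19, bulk 19, value 57
Best: $78.

$78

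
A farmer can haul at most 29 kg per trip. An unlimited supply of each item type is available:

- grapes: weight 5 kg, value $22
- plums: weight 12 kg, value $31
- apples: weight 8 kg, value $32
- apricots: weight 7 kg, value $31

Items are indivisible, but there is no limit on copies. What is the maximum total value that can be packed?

Best value-per-unit is apricots at 31/7; filling with it alone gives 4×31 = 124.
Optimal mix: 3×grapes + 2×apricots → weight 29, value 128.

$128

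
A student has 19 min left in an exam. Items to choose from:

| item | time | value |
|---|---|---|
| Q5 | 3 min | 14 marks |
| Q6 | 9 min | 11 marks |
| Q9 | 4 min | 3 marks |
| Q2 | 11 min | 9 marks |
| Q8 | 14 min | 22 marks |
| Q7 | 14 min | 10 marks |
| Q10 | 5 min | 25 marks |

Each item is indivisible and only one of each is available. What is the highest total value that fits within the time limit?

This is a 0/1 knapsack; check combinations near the capacity.
- Q5+Q6+Q10: time 3+9+5=17, value 14+11+25=50
- Q5+Q2+Q10: time 3+11+5=19, value 14+9+25=48
- Q8+Q10: time 14+5=19, value 22+25=47
Best: 50 marks.

50 marks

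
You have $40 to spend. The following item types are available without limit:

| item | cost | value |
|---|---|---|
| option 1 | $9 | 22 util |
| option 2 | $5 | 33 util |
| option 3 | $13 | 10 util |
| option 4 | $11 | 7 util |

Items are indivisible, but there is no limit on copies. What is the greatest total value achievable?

Best value-per-unit is option 2 at 33/5, and filling with it alone uses cost 8×5=40. No mix of the others beats 8×33 = 264.

264 util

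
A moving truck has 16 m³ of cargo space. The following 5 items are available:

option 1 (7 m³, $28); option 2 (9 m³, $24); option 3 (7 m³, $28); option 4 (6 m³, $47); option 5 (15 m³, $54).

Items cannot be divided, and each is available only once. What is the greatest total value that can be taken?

Check high-value combinations within 16 m³:
- option 1+option 4: volume 7+6=13, value 28+47=75
- option 3+option 4: volume 7+6=13, value 28+47=75
- option 2+option 4: volume 9+6=15, value 24+47=71
Best: $75.

$75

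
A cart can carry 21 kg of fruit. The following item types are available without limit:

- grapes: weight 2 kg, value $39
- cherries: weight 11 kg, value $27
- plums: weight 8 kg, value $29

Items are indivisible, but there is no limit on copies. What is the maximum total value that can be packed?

Best value-per-unit is grapes at 39/2, and filling with it alone uses weight 10×2=20. No mix of the others beats 10×39 = 390.

$390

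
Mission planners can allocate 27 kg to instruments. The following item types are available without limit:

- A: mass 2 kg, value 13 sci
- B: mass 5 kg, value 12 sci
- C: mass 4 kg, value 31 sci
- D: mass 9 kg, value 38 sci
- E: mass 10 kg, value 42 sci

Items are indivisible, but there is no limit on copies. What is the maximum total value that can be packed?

199 sci

Best value-per-unit is C at 31/4; filling with it alone gives 6×31 = 186.
Optimal mix: 1×A + 6×C → mass 26, value 199.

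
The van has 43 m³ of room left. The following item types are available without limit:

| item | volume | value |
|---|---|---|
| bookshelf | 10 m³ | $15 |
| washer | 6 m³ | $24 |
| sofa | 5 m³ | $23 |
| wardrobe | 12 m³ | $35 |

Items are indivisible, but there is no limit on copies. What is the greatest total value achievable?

$187

Best value-per-unit is sofa at 23/5; filling with it alone gives 8×23 = 184.
Optimal mix: 3×washer + 5×sofa → volume 43, value 187.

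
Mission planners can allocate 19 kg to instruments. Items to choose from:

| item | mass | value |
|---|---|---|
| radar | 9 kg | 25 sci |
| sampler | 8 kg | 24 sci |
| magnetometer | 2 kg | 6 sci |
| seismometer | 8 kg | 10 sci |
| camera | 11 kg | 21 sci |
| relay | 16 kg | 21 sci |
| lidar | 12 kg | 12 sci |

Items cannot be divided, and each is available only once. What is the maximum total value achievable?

Check high-value combinations within 19 kg:
- radar+sampler+magnetometer: mass 9+8+2=19, value 25+24+6=55
- radar+sampler: mass 9+8=17, value 25+24=49
- sampler+camera: mass 8+11=19, value 24+21=45
- radar+magnetometer+seismometer: mass 9+2+8=19, value 25+6+10=41
Best: 55 sci.

55 sci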